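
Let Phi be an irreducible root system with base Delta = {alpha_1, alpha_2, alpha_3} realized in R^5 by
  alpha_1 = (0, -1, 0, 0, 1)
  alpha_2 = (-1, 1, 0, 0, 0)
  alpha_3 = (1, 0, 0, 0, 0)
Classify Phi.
type B_3

Compute the Cartan integers a_ij = 2(alpha_i, alpha_j)/(alpha_j, alpha_j); the resulting 3x3 Cartan matrix is
[[2, -1, 0], [-1, 2, -2], [0, -1, 2]].
The roots have two lengths (squared-length ratio 2:1); the short ones are alpha_{3}. The associated Dynkin diagram is a chain of 3 nodes with a double edge at one end; the terminal node there is the unique short simple root (B_3), so the type is B_3 (the algebra so(7)).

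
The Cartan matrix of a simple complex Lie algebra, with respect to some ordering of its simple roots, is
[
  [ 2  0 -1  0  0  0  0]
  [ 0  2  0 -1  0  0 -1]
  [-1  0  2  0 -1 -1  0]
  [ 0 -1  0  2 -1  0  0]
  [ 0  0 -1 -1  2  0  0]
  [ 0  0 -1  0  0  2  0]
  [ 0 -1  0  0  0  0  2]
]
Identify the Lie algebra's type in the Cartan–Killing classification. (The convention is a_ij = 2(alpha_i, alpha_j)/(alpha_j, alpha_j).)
The matrix has rank 7 with 2's on the diagonal. Reading the off-diagonal entries as Dynkin edges (a single edge where a_ij = a_ji = -1; a double or triple edge where a_ij * a_ji = 2 or 3), the diagram is a chain of 5 nodes with a fork of two nodes at one end (D_7). One simple-root ordering that puts it in standard form is (alpha_7, alpha_2, alpha_4, alpha_5, alpha_3, alpha_6, alpha_1). So the algebra is type D_7, i.e. so(14).

D_7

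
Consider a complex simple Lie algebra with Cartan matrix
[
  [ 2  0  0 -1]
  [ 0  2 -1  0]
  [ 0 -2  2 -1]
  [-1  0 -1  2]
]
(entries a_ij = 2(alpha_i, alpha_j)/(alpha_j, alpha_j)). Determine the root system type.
B_4

The matrix has rank 4 with 2's on the diagonal. Reading the off-diagonal entries as Dynkin edges (a single edge where a_ij = a_ji = -1; a double or triple edge where a_ij * a_ji = 2 or 3), the diagram is a chain of 4 nodes with a double edge at one end; the terminal node there is the unique short simple root (B_4). One simple-root ordering that puts it in standard form is (alpha_1, alpha_4, alpha_3, alpha_2). So the algebra is type B_4, i.e. so(9).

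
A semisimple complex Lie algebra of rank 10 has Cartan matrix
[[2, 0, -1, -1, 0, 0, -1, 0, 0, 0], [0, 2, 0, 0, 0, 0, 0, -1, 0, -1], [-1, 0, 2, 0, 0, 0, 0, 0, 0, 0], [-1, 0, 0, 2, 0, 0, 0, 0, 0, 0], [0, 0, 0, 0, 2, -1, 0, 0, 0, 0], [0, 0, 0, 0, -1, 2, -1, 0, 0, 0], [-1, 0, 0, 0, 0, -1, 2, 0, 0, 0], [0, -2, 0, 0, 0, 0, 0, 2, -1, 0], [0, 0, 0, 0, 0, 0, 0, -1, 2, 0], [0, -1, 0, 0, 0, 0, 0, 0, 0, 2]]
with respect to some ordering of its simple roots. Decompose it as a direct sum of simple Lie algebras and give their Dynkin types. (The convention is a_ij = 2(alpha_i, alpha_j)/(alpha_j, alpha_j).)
D6 ⊕ F4

The diagram associated to this matrix has two connected components: the simple roots {alpha_1, alpha_3, alpha_4, alpha_5, alpha_6, alpha_7} form a chain of 4 nodes with a fork of two nodes at one end (D_6), and {alpha_2, alpha_8, alpha_9, alpha_10} form a chain of 4 nodes with a double edge between the middle two (F_4). A semisimple Lie algebra decomposes uniquely as the direct sum of simple ideals, one per connected component of its Dynkin diagram, so g ≅ D_6 ⊕ F_4 (dimension 66 + 52 = 118).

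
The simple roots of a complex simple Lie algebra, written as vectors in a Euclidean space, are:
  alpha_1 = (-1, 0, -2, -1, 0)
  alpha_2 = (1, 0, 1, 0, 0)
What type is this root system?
G2

Compute the Cartan integers a_ij = 2(alpha_i, alpha_j)/(alpha_j, alpha_j); the resulting 2x2 Cartan matrix is
[[2, -3], [-1, 2]].
The roots have two lengths (squared-length ratio 3:1); the short ones are alpha_{2}. The associated Dynkin diagram is two nodes joined by a triple edge (G_2), so the type is G_2.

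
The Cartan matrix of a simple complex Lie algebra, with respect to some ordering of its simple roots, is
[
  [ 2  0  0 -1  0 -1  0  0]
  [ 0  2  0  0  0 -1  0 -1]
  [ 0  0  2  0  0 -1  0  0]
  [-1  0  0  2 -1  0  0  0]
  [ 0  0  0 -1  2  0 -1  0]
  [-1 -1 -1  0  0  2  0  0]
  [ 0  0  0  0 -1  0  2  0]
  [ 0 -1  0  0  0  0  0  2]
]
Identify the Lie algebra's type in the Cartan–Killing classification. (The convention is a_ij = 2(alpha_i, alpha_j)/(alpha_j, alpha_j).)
type E_8

The matrix has rank 8 with 2's on the diagonal. Reading the off-diagonal entries as Dynkin edges (a single edge where a_ij = a_ji = -1; a double or triple edge where a_ij * a_ji = 2 or 3), the diagram is a chain of 7 nodes with one extra node attached to the third node from one end (E_8). One simple-root ordering that puts it in standard form is (alpha_8, alpha_3, alpha_2, alpha_6, alpha_1, alpha_4, alpha_5, alpha_7). So the algebra is type E_8.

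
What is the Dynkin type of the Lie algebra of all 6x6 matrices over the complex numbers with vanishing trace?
This is sl(6), which has dimension 6^2 - 1 = 35 and rank 6 - 1 = 5 (a Cartan subalgebra is the diagonal traceless matrices). In the classification of classical Lie algebras, the special linear algebra sl(n+1) has type A_n; here n = 5, so the Dynkin diagram is a chain of 5 nodes with single edges (A_5). Hence the type is A_5.

A_5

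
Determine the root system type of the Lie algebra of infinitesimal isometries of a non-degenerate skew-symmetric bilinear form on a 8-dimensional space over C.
type C_4

This is sp(8), which has dimension 8(8+1)/2 = 36 and rank 8/2 = 4. In the classification of classical Lie algebras, the symplectic algebra sp(2n) has type C_n; here n = 4, so the Dynkin diagram is a chain of 4 nodes with a double edge at one end; the terminal node there is the unique long simple root (C_4). Hence the type is C_4.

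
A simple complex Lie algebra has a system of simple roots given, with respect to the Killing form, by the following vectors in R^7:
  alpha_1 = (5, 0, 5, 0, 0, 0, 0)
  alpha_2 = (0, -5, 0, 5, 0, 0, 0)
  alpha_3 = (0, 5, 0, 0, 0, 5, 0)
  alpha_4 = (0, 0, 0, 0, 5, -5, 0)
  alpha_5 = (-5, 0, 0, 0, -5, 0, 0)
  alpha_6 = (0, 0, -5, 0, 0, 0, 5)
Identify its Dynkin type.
A_6

Compute the Cartan integers a_ij = 2(alpha_i, alpha_j)/(alpha_j, alpha_j); the resulting 6x6 Cartan matrix is
[[2, 0, 0, 0, -1, -1], [0, 2, -1, 0, 0, 0], [0, -1, 2, -1, 0, 0], [0, 0, -1, 2, -1, 0], [-1, 0, 0, -1, 2, 0], [-1, 0, 0, 0, 0, 2]].
All simple roots have the same length, so the diagram is simply laced. The associated Dynkin diagram is a chain of 6 nodes with single edges (A_6), so the type is A_6 (the algebra sl(7)).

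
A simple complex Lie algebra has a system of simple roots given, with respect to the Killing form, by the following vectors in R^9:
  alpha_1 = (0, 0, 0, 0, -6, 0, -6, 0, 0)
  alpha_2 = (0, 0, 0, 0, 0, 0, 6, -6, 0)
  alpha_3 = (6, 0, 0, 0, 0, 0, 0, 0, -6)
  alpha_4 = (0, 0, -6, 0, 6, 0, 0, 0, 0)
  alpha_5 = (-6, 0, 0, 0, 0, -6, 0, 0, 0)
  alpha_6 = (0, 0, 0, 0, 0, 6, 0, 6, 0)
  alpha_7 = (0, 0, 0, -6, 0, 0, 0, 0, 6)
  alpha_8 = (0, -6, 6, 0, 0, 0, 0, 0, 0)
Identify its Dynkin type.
Compute the Cartan integers a_ij = 2(alpha_i, alpha_j)/(alpha_j, alpha_j); the resulting 8x8 Cartan matrix is
[[2, -1, 0, -1, 0, 0, 0, 0], [-1, 2, 0, 0, 0, -1, 0, 0], [0, 0, 2, 0, -1, 0, -1, 0], [-1, 0, 0, 2, 0, 0, 0, -1], [0, 0, -1, 0, 2, -1, 0, 0], [0, -1, 0, 0, -1, 2, 0, 0], [0, 0, -1, 0, 0, 0, 2, 0], [0, 0, 0, -1, 0, 0, 0, 2]].
All simple roots have the same length, so the diagram is simply laced. The associated Dynkin diagram is a chain of 8 nodes with single edges (A_8), so the type is A_8 (the algebra sl(9)).

type A_8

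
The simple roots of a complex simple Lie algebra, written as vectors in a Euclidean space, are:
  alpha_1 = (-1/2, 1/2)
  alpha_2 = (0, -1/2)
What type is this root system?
B2

Compute the Cartan integers a_ij = 2(alpha_i, alpha_j)/(alpha_j, alpha_j); the resulting 2x2 Cartan matrix is
[[2, -2], [-1, 2]].
The roots have two lengths (squared-length ratio 2:1); the short ones are alpha_{2}. The associated Dynkin diagram is a chain of 2 nodes with a double edge at one end; the terminal node there is the unique short simple root (B_2), so the type is B_2 (the algebra so(5)).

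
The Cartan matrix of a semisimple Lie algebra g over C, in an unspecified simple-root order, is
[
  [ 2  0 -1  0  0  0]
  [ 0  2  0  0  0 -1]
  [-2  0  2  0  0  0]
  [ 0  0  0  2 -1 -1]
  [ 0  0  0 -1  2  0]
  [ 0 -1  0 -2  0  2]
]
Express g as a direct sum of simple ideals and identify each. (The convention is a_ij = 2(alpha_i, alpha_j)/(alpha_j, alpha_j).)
The diagram associated to this matrix has two connected components: the simple roots {alpha_1, alpha_3} form a chain of 2 nodes with a double edge at one end; the terminal node there is the unique short simple root (B_2), and {alpha_2, alpha_4, alpha_5, alpha_6} form a chain of 4 nodes with a double edge between the middle two (F_4). A semisimple Lie algebra decomposes uniquely as the direct sum of simple ideals, one per connected component of its Dynkin diagram, so g ≅ B_2 ⊕ F_4 (dimension 10 + 52 = 62).

type B_2 ⊕ type F_4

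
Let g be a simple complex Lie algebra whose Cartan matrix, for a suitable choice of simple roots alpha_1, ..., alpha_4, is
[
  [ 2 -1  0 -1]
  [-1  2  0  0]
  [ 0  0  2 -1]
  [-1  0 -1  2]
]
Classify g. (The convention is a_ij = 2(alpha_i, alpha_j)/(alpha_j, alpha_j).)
The matrix has rank 4 with 2's on the diagonal. Reading the off-diagonal entries as Dynkin edges (a single edge where a_ij = a_ji = -1; a double or triple edge where a_ij * a_ji = 2 or 3), the diagram is a chain of 4 nodes with single edges (A_4). One simple-root ordering that puts it in standard form is (alpha_2, alpha_1, alpha_4, alpha_3). So the algebra is type A_4, i.e. sl(5).

A_4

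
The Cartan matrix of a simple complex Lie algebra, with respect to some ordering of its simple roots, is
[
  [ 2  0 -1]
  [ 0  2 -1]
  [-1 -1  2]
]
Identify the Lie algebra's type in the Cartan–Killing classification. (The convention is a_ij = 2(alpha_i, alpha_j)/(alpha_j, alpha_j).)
A_3

The matrix has rank 3 with 2's on the diagonal. Reading the off-diagonal entries as Dynkin edges (a single edge where a_ij = a_ji = -1; a double or triple edge where a_ij * a_ji = 2 or 3), the diagram is a chain of 3 nodes with single edges (A_3). One simple-root ordering that puts it in standard form is (alpha_1, alpha_3, alpha_2). So the algebra is type A_3, i.e. sl(4).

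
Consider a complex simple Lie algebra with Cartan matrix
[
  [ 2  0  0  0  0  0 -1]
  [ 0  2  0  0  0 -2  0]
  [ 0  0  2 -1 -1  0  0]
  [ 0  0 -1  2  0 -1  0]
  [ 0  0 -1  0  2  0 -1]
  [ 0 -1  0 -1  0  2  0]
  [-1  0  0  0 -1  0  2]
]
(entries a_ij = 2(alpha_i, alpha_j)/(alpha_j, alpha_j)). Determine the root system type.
type C_7

The matrix has rank 7 with 2's on the diagonal. Reading the off-diagonal entries as Dynkin edges (a single edge where a_ij = a_ji = -1; a double or triple edge where a_ij * a_ji = 2 or 3), the diagram is a chain of 7 nodes with a double edge at one end; the terminal node there is the unique long simple root (C_7). One simple-root ordering that puts it in standard form is (alpha_1, alpha_7, alpha_5, alpha_3, alpha_4, alpha_6, alpha_2). So the algebra is type C_7, i.e. sp(14).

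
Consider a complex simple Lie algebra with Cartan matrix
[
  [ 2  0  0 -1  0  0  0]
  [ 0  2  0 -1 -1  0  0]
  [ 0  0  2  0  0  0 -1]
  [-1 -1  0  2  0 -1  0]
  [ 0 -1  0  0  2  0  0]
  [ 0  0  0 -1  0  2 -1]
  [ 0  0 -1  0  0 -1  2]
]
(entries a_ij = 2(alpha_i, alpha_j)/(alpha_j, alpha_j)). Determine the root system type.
E7

The matrix has rank 7 with 2's on the diagonal. Reading the off-diagonal entries as Dynkin edges (a single edge where a_ij = a_ji = -1; a double or triple edge where a_ij * a_ji = 2 or 3), the diagram is a chain of 6 nodes with one extra node attached to the third node from one end (E_7). One simple-root ordering that puts it in standard form is (alpha_5, alpha_1, alpha_2, alpha_4, alpha_6, alpha_7, alpha_3). So the algebra is type E_7.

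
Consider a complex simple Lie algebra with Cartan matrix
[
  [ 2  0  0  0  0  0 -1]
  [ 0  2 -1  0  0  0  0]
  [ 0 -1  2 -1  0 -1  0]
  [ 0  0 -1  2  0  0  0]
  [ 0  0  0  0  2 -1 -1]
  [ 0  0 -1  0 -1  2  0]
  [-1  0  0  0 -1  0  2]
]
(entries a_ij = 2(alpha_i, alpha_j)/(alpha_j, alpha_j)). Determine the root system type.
D_7

The matrix has rank 7 with 2's on the diagonal. Reading the off-diagonal entries as Dynkin edges (a single edge where a_ij = a_ji = -1; a double or triple edge where a_ij * a_ji = 2 or 3), the diagram is a chain of 5 nodes with a fork of two nodes at one end (D_7). One simple-root ordering that puts it in standard form is (alpha_1, alpha_7, alpha_5, alpha_6, alpha_3, alpha_4, alpha_2). So the algebra is type D_7, i.e. so(14).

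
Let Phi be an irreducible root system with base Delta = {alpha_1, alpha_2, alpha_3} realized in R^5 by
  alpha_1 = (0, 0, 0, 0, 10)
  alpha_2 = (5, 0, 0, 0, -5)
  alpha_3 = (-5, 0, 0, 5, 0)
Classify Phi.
Compute the Cartan integers a_ij = 2(alpha_i, alpha_j)/(alpha_j, alpha_j); the resulting 3x3 Cartan matrix is
[[2, -2, 0], [-1, 2, -1], [0, -1, 2]].
The roots have two lengths (squared-length ratio 2:1); the short ones are alpha_{2,3}. The associated Dynkin diagram is a chain of 3 nodes with a double edge at one end; the terminal node there is the unique long simple root (C_3), so the type is C_3 (the algebra sp(6)).

C_3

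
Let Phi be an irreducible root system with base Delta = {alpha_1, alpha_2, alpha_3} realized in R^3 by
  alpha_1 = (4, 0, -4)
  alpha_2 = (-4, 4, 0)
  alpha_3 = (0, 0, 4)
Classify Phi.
Compute the Cartan integers a_ij = 2(alpha_i, alpha_j)/(alpha_j, alpha_j); the resulting 3x3 Cartan matrix is
[[2, -1, -2], [-1, 2, 0], [-1, 0, 2]].
The roots have two lengths (squared-length ratio 2:1); the short ones are alpha_{3}. The associated Dynkin diagram is a chain of 3 nodes with a double edge at one end; the terminal node there is the unique short simple root (B_3), so the type is B_3 (the algebra so(7)).

B_3 (so(7))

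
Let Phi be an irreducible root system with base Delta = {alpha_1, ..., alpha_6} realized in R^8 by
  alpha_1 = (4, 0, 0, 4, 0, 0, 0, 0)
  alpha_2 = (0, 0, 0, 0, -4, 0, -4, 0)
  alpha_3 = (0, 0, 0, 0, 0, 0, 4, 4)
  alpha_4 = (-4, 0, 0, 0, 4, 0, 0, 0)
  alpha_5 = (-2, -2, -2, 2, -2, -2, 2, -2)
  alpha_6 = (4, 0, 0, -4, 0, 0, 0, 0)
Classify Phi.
E_6

Compute the Cartan integers a_ij = 2(alpha_i, alpha_j)/(alpha_j, alpha_j); the resulting 6x6 Cartan matrix is
[[2, 0, 0, -1, 0, 0], [0, 2, -1, -1, 0, 0], [0, -1, 2, 0, 0, 0], [-1, -1, 0, 2, 0, -1], [0, 0, 0, 0, 2, -1], [0, 0, 0, -1, -1, 2]].
All simple roots have the same length, so the diagram is simply laced. The associated Dynkin diagram is a chain of 5 nodes with one extra node attached to the third node from one end (E_6), so the type is E_6.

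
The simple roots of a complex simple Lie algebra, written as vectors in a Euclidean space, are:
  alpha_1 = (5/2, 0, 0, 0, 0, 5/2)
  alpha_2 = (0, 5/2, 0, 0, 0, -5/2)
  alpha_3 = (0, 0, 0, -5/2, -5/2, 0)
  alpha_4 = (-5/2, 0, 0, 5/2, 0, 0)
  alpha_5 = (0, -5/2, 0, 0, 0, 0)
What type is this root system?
Compute the Cartan integers a_ij = 2(alpha_i, alpha_j)/(alpha_j, alpha_j); the resulting 5x5 Cartan matrix is
[[2, -1, 0, -1, 0], [-1, 2, 0, 0, -2], [0, 0, 2, -1, 0], [-1, 0, -1, 2, 0], [0, -1, 0, 0, 2]].
The roots have two lengths (squared-length ratio 2:1); the short ones are alpha_{5}. The associated Dynkin diagram is a chain of 5 nodes with a double edge at one end; the terminal node there is the unique short simple root (B_5), so the type is B_5 (the algebra so(11)).

B_5 (so(11))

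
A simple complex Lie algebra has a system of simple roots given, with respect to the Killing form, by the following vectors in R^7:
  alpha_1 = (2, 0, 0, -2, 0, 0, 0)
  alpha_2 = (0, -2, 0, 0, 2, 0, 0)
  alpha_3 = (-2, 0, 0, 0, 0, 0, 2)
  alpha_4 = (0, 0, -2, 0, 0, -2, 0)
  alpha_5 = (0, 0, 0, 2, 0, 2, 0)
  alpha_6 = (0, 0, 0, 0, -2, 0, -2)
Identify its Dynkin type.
Compute the Cartan integers a_ij = 2(alpha_i, alpha_j)/(alpha_j, alpha_j); the resulting 6x6 Cartan matrix is
[[2, 0, -1, 0, -1, 0], [0, 2, 0, 0, 0, -1], [-1, 0, 2, 0, 0, -1], [0, 0, 0, 2, -1, 0], [-1, 0, 0, -1, 2, 0], [0, -1, -1, 0, 0, 2]].
All simple roots have the same length, so the diagram is simply laced. The associated Dynkin diagram is a chain of 6 nodes with single edges (A_6), so the type is A_6 (the algebra sl(7)).

A_6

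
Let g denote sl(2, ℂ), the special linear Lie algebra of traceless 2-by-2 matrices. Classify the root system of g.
A_1 (sl(2))

This is sl(2), which has dimension 2^2 - 1 = 3 and rank 2 - 1 = 1 (a Cartan subalgebra is the diagonal traceless matrices). In the classification of classical Lie algebras, the special linear algebra sl(n+1) has type A_n; here n = 1, so the Dynkin diagram is a chain of 1 nodes with single edges (A_1). Hence the type is A_1.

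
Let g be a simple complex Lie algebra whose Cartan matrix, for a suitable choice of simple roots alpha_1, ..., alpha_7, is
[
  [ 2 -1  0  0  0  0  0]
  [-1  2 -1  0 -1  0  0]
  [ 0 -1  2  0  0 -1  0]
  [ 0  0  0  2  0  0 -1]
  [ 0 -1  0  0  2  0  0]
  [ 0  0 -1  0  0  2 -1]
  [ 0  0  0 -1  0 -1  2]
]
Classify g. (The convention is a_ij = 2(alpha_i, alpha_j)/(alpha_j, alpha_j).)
The matrix has rank 7 with 2's on the diagonal. Reading the off-diagonal entries as Dynkin edges (a single edge where a_ij = a_ji = -1; a double or triple edge where a_ij * a_ji = 2 or 3), the diagram is a chain of 5 nodes with a fork of two nodes at one end (D_7). One simple-root ordering that puts it in standard form is (alpha_4, alpha_7, alpha_6, alpha_3, alpha_2, alpha_1, alpha_5). So the algebra is type D_7, i.e. so(14).

D_7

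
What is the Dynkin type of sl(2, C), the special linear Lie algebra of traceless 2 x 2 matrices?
This is sl(2), which has dimension 2^2 - 1 = 3 and rank 2 - 1 = 1 (a Cartan subalgebra is the diagonal traceless matrices). In the classification of classical Lie algebras, the special linear algebra sl(n+1) has type A_n; here n = 1, so the Dynkin diagram is a chain of 1 nodes with single edges (A_1). Hence the type is A_1.

A_1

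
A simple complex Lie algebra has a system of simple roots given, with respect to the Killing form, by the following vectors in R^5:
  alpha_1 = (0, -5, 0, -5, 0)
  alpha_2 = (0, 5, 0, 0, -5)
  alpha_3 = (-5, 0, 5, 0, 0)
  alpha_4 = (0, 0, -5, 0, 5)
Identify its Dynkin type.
Compute the Cartan integers a_ij = 2(alpha_i, alpha_j)/(alpha_j, alpha_j); the resulting 4x4 Cartan matrix is
[[2, -1, 0, 0], [-1, 2, 0, -1], [0, 0, 2, -1], [0, -1, -1, 2]].
All simple roots have the same length, so the diagram is simply laced. The associated Dynkin diagram is a chain of 4 nodes with single edges (A_4), so the type is A_4 (the algebra sl(5)).

A4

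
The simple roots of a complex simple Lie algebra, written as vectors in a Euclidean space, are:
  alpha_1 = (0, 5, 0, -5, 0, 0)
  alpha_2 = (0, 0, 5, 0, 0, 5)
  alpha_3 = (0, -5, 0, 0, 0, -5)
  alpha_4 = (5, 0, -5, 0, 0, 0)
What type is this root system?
A_4

Compute the Cartan integers a_ij = 2(alpha_i, alpha_j)/(alpha_j, alpha_j); the resulting 4x4 Cartan matrix is
[[2, 0, -1, 0], [0, 2, -1, -1], [-1, -1, 2, 0], [0, -1, 0, 2]].
All simple roots have the same length, so the diagram is simply laced. The associated Dynkin diagram is a chain of 4 nodes with single edges (A_4), so the type is A_4 (the algebra sl(5)).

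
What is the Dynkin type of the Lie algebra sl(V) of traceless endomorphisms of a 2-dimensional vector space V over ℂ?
This is sl(2), which has dimension 2^2 - 1 = 3 and rank 2 - 1 = 1 (a Cartan subalgebra is the diagonal traceless matrices). In the classification of classical Lie algebras, the special linear algebra sl(n+1) has type A_n; here n = 1, so the Dynkin diagram is a chain of 1 nodes with single edges (A_1). Hence the type is A_1.

type A_1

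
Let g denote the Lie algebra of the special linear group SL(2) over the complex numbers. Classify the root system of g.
A1

This is sl(2), which has dimension 2^2 - 1 = 3 and rank 2 - 1 = 1 (a Cartan subalgebra is the diagonal traceless matrices). In the classification of classical Lie algebras, the special linear algebra sl(n+1) has type A_n; here n = 1, so the Dynkin diagram is a chain of 1 nodes with single edges (A_1). Hence the type is A_1.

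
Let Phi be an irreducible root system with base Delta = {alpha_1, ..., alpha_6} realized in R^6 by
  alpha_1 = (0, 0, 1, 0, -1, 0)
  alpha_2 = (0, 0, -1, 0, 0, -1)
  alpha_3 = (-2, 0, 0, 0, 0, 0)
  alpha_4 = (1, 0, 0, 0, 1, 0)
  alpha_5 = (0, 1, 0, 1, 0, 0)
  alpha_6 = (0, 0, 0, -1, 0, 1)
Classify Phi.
C_6 (sp(12))

Compute the Cartan integers a_ij = 2(alpha_i, alpha_j)/(alpha_j, alpha_j); the resulting 6x6 Cartan matrix is
[[2, -1, 0, -1, 0, 0], [-1, 2, 0, 0, 0, -1], [0, 0, 2, -2, 0, 0], [-1, 0, -1, 2, 0, 0], [0, 0, 0, 0, 2, -1], [0, -1, 0, 0, -1, 2]].
The roots have two lengths (squared-length ratio 2:1); the short ones are alpha_{1,2,4,5,6}. The associated Dynkin diagram is a chain of 6 nodes with a double edge at one end; the terminal node there is the unique long simple root (C_6), so the type is C_6 (the algebra sp(12)).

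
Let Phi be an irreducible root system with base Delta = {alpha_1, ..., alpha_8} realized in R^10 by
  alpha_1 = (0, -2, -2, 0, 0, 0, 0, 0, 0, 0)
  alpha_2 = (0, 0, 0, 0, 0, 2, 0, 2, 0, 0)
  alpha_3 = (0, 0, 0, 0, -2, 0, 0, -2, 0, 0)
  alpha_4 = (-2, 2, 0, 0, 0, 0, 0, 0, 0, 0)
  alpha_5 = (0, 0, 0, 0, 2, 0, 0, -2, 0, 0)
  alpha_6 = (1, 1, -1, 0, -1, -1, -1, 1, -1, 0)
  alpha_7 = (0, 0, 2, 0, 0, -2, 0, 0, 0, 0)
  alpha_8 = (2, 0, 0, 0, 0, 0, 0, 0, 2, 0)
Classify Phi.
Compute the Cartan integers a_ij = 2(alpha_i, alpha_j)/(alpha_j, alpha_j); the resulting 8x8 Cartan matrix is
[[2, 0, 0, -1, 0, 0, -1, 0], [0, 2, -1, 0, -1, 0, -1, 0], [0, -1, 2, 0, 0, 0, 0, 0], [-1, 0, 0, 2, 0, 0, 0, -1], [0, -1, 0, 0, 2, -1, 0, 0], [0, 0, 0, 0, -1, 2, 0, 0], [-1, -1, 0, 0, 0, 0, 2, 0], [0, 0, 0, -1, 0, 0, 0, 2]].
All simple roots have the same length, so the diagram is simply laced. The associated Dynkin diagram is a chain of 7 nodes with one extra node attached to the third node from one end (E_8), so the type is E_8.

type E_8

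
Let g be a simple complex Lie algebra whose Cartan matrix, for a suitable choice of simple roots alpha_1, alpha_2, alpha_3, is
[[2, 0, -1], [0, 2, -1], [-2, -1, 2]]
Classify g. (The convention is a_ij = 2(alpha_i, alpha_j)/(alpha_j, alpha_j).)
The matrix has rank 3 with 2's on the diagonal. Reading the off-diagonal entries as Dynkin edges (a single edge where a_ij = a_ji = -1; a double or triple edge where a_ij * a_ji = 2 or 3), the diagram is a chain of 3 nodes with a double edge at one end; the terminal node there is the unique short simple root (B_3). One simple-root ordering that puts it in standard form is (alpha_2, alpha_3, alpha_1). So the algebra is type B_3, i.e. so(7).

B_3 (so(7))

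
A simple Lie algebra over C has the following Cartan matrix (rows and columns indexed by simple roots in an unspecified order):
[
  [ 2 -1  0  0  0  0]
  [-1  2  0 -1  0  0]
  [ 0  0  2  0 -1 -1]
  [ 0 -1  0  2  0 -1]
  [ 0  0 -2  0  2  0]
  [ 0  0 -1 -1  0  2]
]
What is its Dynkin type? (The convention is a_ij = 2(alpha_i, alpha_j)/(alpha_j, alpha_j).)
The matrix has rank 6 with 2's on the diagonal. Reading the off-diagonal entries as Dynkin edges (a single edge where a_ij = a_ji = -1; a double or triple edge where a_ij * a_ji = 2 or 3), the diagram is a chain of 6 nodes with a double edge at one end; the terminal node there is the unique long simple root (C_6). One simple-root ordering that puts it in standard form is (alpha_1, alpha_2, alpha_4, alpha_6, alpha_3, alpha_5). So the algebra is type C_6, i.e. sp(12).

C_6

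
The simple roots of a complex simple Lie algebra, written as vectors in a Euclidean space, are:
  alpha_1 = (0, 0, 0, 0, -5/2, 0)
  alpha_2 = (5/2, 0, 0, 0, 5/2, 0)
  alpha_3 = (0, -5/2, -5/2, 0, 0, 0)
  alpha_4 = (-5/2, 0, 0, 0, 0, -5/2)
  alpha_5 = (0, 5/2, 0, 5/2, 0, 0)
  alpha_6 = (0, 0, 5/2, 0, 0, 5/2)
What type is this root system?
B_6 (so(13))

Compute the Cartan integers a_ij = 2(alpha_i, alpha_j)/(alpha_j, alpha_j); the resulting 6x6 Cartan matrix is
[[2, -1, 0, 0, 0, 0], [-2, 2, 0, -1, 0, 0], [0, 0, 2, 0, -1, -1], [0, -1, 0, 2, 0, -1], [0, 0, -1, 0, 2, 0], [0, 0, -1, -1, 0, 2]].
The roots have two lengths (squared-length ratio 2:1); the short ones are alpha_{1}. The associated Dynkin diagram is a chain of 6 nodes with a double edge at one end; the terminal node there is the unique short simple root (B_6), so the type is B_6 (the algebra so(13)).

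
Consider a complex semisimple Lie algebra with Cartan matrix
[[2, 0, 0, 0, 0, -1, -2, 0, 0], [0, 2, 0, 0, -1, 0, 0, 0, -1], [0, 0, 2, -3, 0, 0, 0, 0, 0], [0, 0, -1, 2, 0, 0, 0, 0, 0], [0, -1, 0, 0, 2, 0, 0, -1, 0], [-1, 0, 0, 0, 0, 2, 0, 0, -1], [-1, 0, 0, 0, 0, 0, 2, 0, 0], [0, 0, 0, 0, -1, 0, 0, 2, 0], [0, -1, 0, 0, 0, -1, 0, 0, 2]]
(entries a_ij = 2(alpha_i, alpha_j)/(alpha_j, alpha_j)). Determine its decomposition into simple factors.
B7 ⊕ G2

The diagram associated to this matrix has two connected components: the simple roots {alpha_1, alpha_2, alpha_5, alpha_6, alpha_7, alpha_8, alpha_9} form a chain of 7 nodes with a double edge at one end; the terminal node there is the unique short simple root (B_7), and {alpha_3, alpha_4} form two nodes joined by a triple edge (G_2). A semisimple Lie algebra decomposes uniquely as the direct sum of simple ideals, one per connected component of its Dynkin diagram, so g ≅ B_7 ⊕ G_2 (dimension 105 + 14 = 119).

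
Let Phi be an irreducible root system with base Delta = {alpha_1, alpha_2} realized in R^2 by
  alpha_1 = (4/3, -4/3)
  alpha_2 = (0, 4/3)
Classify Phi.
Compute the Cartan integers a_ij = 2(alpha_i, alpha_j)/(alpha_j, alpha_j); the resulting 2x2 Cartan matrix is
[[2, -2], [-1, 2]].
The roots have two lengths (squared-length ratio 2:1); the short ones are alpha_{2}. The associated Dynkin diagram is a chain of 2 nodes with a double edge at one end; the terminal node there is the unique short simple root (B_2), so the type is B_2 (the algebra so(5)).

B_2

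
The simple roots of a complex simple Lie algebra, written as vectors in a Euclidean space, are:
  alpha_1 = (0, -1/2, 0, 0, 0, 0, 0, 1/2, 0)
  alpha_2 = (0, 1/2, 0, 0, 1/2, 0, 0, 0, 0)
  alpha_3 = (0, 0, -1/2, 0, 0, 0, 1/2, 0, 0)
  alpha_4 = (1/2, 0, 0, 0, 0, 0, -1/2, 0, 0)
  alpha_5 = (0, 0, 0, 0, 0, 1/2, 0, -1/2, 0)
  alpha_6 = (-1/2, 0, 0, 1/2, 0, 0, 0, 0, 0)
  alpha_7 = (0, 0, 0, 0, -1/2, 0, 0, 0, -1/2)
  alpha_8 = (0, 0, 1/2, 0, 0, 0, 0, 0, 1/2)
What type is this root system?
type A_8

Compute the Cartan integers a_ij = 2(alpha_i, alpha_j)/(alpha_j, alpha_j); the resulting 8x8 Cartan matrix is
[[2, -1, 0, 0, -1, 0, 0, 0], [-1, 2, 0, 0, 0, 0, -1, 0], [0, 0, 2, -1, 0, 0, 0, -1], [0, 0, -1, 2, 0, -1, 0, 0], [-1, 0, 0, 0, 2, 0, 0, 0], [0, 0, 0, -1, 0, 2, 0, 0], [0, -1, 0, 0, 0, 0, 2, -1], [0, 0, -1, 0, 0, 0, -1, 2]].
All simple roots have the same length, so the diagram is simply laced. The associated Dynkin diagram is a chain of 8 nodes with single edges (A_8), so the type is A_8 (the algebra sl(9)).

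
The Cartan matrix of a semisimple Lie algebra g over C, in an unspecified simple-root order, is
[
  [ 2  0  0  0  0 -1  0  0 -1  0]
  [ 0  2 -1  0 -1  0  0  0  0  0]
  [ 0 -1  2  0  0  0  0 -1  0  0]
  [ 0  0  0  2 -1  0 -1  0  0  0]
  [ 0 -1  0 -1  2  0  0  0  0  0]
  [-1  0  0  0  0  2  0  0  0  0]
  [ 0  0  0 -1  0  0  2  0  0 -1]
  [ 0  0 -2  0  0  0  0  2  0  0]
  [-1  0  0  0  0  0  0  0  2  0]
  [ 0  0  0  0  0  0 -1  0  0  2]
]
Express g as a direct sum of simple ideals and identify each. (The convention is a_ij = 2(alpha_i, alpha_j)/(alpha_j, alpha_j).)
The diagram associated to this matrix has two connected components: the simple roots {alpha_1, alpha_6, alpha_9} form a chain of 3 nodes with single edges (A_3), and {alpha_2, alpha_3, alpha_4, alpha_5, alpha_7, alpha_8, alpha_10} form a chain of 7 nodes with a double edge at one end; the terminal node there is the unique long simple root (C_7). A semisimple Lie algebra decomposes uniquely as the direct sum of simple ideals, one per connected component of its Dynkin diagram, so g ≅ A_3 ⊕ C_7 (dimension 15 + 105 = 120).

A_3 ⊕ C_7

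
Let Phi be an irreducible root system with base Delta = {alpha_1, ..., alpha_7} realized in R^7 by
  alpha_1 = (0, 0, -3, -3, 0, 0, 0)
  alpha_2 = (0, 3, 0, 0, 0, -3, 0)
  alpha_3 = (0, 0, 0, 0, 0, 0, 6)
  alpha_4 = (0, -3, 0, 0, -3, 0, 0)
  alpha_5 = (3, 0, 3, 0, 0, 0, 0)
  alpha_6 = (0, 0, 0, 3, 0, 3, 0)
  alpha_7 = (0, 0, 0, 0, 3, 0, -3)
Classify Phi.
Compute the Cartan integers a_ij = 2(alpha_i, alpha_j)/(alpha_j, alpha_j); the resulting 7x7 Cartan matrix is
[[2, 0, 0, 0, -1, -1, 0], [0, 2, 0, -1, 0, -1, 0], [0, 0, 2, 0, 0, 0, -2], [0, -1, 0, 2, 0, 0, -1], [-1, 0, 0, 0, 2, 0, 0], [-1, -1, 0, 0, 0, 2, 0], [0, 0, -1, -1, 0, 0, 2]].
The roots have two lengths (squared-length ratio 2:1); the short ones are alpha_{1,2,4,5,6,7}. The associated Dynkin diagram is a chain of 7 nodes with a double edge at one end; the terminal node there is the unique long simple root (C_7), so the type is C_7 (the algebra sp(14)).

C_7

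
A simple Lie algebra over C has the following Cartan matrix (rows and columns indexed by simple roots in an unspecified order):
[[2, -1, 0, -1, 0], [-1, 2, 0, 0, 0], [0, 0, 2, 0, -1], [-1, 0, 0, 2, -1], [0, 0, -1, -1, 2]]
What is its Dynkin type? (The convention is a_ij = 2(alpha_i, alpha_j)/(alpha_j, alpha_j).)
The matrix has rank 5 with 2's on the diagonal. Reading the off-diagonal entries as Dynkin edges (a single edge where a_ij = a_ji = -1; a double or triple edge where a_ij * a_ji = 2 or 3), the diagram is a chain of 5 nodes with single edges (A_5). One simple-root ordering that puts it in standard form is (alpha_3, alpha_5, alpha_4, alpha_1, alpha_2). So the algebra is type A_5, i.e. sl(6).

A_5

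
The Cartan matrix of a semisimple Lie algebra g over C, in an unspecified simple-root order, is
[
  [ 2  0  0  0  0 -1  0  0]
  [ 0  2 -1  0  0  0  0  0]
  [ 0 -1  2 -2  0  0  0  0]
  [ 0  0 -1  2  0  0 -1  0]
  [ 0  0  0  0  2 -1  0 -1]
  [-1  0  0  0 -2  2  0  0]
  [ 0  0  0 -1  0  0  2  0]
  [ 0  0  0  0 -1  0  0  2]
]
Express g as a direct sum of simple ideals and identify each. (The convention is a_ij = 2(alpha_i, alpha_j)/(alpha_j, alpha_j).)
The diagram associated to this matrix has two connected components: the simple roots {alpha_2, alpha_3, alpha_4, alpha_7} form a chain of 4 nodes with a double edge between the middle two (F_4), and {alpha_1, alpha_5, alpha_6, alpha_8} form a chain of 4 nodes with a double edge between the middle two (F_4). A semisimple Lie algebra decomposes uniquely as the direct sum of simple ideals, one per connected component of its Dynkin diagram, so g ≅ F_4 ⊕ F_4 (dimension 52 + 52 = 104).

type F_4 + type F_4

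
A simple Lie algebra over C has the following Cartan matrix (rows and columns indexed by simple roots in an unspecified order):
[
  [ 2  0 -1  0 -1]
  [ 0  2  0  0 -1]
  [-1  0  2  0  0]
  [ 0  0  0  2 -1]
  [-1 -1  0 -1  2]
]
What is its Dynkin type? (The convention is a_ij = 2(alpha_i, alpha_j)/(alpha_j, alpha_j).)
D_5 (so(10))

The matrix has rank 5 with 2's on the diagonal. Reading the off-diagonal entries as Dynkin edges (a single edge where a_ij = a_ji = -1; a double or triple edge where a_ij * a_ji = 2 or 3), the diagram is a chain of 3 nodes with a fork of two nodes at one end (D_5). One simple-root ordering that puts it in standard form is (alpha_3, alpha_1, alpha_5, alpha_2, alpha_4). So the algebra is type D_5, i.e. so(10).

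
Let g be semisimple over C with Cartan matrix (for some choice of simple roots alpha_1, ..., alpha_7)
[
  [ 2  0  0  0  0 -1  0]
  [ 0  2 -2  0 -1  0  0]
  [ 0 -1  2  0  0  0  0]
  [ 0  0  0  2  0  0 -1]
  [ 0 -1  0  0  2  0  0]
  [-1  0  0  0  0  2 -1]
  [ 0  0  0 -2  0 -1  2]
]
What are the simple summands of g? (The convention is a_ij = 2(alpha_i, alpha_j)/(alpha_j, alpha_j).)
B3 ⊕ B4

The diagram associated to this matrix has two connected components: the simple roots {alpha_2, alpha_3, alpha_5} form a chain of 3 nodes with a double edge at one end; the terminal node there is the unique short simple root (B_3), and {alpha_1, alpha_4, alpha_6, alpha_7} form a chain of 4 nodes with a double edge at one end; the terminal node there is the unique short simple root (B_4). A semisimple Lie algebra decomposes uniquely as the direct sum of simple ideals, one per connected component of its Dynkin diagram, so g ≅ B_3 ⊕ B_4 (dimension 21 + 36 = 57).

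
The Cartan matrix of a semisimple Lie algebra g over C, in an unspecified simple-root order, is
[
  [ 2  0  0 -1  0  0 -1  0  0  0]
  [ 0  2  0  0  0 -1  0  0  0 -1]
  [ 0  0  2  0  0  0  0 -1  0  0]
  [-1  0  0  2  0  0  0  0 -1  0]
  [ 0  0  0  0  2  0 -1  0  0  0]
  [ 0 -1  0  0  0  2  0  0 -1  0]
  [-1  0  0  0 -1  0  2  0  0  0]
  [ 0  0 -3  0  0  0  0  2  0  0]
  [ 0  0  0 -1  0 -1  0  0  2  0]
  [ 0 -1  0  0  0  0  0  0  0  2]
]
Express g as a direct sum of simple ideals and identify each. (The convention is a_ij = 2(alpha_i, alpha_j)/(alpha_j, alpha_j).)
type A_8 ⊕ type G_2

The diagram associated to this matrix has two connected components: the simple roots {alpha_1, alpha_2, alpha_4, alpha_5, alpha_6, alpha_7, alpha_9, alpha_10} form a chain of 8 nodes with single edges (A_8), and {alpha_3, alpha_8} form two nodes joined by a triple edge (G_2). A semisimple Lie algebra decomposes uniquely as the direct sum of simple ideals, one per connected component of its Dynkin diagram, so g ≅ A_8 ⊕ G_2 (dimension 80 + 14 = 94).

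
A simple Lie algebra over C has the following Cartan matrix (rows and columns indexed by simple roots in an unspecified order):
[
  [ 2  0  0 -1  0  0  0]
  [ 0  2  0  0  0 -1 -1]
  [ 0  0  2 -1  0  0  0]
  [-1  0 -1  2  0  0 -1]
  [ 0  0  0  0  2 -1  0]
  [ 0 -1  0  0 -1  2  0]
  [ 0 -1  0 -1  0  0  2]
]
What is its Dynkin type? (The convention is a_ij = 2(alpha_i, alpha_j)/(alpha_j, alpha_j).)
type D_7

The matrix has rank 7 with 2's on the diagonal. Reading the off-diagonal entries as Dynkin edges (a single edge where a_ij = a_ji = -1; a double or triple edge where a_ij * a_ji = 2 or 3), the diagram is a chain of 5 nodes with a fork of two nodes at one end (D_7). One simple-root ordering that puts it in standard form is (alpha_5, alpha_6, alpha_2, alpha_7, alpha_4, alpha_1, alpha_3). So the algebra is type D_7, i.e. so(14).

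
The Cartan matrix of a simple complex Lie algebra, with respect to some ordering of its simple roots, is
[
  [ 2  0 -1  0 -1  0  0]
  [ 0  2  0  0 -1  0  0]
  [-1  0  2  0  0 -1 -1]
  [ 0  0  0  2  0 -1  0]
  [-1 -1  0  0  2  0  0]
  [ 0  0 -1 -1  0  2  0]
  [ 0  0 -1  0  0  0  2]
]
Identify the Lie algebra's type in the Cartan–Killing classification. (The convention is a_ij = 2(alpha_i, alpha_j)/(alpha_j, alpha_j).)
The matrix has rank 7 with 2's on the diagonal. Reading the off-diagonal entries as Dynkin edges (a single edge where a_ij = a_ji = -1; a double or triple edge where a_ij * a_ji = 2 or 3), the diagram is a chain of 6 nodes with one extra node attached to the third node from one end (E_7). One simple-root ordering that puts it in standard form is (alpha_4, alpha_7, alpha_6, alpha_3, alpha_1, alpha_5, alpha_2). So the algebra is type E_7.

E_7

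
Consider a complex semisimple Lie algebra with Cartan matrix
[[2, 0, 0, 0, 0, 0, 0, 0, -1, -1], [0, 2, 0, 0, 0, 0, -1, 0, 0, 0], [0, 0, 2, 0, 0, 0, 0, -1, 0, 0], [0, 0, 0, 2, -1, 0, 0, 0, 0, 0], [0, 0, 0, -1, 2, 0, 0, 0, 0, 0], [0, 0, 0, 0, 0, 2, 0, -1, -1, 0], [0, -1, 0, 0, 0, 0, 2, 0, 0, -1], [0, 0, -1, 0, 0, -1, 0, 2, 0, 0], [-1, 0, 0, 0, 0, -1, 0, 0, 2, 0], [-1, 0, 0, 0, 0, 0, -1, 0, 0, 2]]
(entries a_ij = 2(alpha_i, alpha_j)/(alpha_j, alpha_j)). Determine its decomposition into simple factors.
The diagram associated to this matrix has two connected components: the simple roots {alpha_4, alpha_5} form a chain of 2 nodes with single edges (A_2), and {alpha_1, alpha_2, alpha_3, alpha_6, alpha_7, alpha_8, alpha_9, alpha_10} form a chain of 8 nodes with single edges (A_8). A semisimple Lie algebra decomposes uniquely as the direct sum of simple ideals, one per connected component of its Dynkin diagram, so g ≅ A_2 ⊕ A_8 (dimension 8 + 80 = 88).

A2 + A8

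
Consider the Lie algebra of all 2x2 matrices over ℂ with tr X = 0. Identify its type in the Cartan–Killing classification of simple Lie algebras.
type A_1

This is sl(2), which has dimension 2^2 - 1 = 3 and rank 2 - 1 = 1 (a Cartan subalgebra is the diagonal traceless matrices). In the classification of classical Lie algebras, the special linear algebra sl(n+1) has type A_n; here n = 1, so the Dynkin diagram is a chain of 1 nodes with single edges (A_1). Hence the type is A_1.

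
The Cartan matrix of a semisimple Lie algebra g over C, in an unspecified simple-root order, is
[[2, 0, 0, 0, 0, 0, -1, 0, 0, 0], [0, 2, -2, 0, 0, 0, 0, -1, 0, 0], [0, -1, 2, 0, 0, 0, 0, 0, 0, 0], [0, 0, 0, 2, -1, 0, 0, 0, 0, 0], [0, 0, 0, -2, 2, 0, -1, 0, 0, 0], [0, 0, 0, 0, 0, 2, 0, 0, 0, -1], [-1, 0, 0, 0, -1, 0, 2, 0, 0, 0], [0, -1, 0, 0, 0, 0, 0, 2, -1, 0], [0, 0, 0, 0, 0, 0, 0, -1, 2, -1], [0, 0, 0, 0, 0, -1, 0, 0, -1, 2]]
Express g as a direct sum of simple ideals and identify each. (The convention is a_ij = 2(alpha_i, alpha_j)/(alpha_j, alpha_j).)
B4 ⊕ B6

The diagram associated to this matrix has two connected components: the simple roots {alpha_1, alpha_4, alpha_5, alpha_7} form a chain of 4 nodes with a double edge at one end; the terminal node there is the unique short simple root (B_4), and {alpha_2, alpha_3, alpha_6, alpha_8, alpha_9, alpha_10} form a chain of 6 nodes with a double edge at one end; the terminal node there is the unique short simple root (B_6). A semisimple Lie algebra decomposes uniquely as the direct sum of simple ideals, one per connected component of its Dynkin diagram, so g ≅ B_4 ⊕ B_6 (dimension 36 + 78 = 114).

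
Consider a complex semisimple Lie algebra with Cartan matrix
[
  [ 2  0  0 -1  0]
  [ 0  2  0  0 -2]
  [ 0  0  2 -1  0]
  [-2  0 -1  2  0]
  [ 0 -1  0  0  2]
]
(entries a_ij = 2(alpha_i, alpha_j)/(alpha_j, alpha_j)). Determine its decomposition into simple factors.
The diagram associated to this matrix has two connected components: the simple roots {alpha_2, alpha_5} form a chain of 2 nodes with a double edge at one end; the terminal node there is the unique short simple root (B_2), and {alpha_1, alpha_3, alpha_4} form a chain of 3 nodes with a double edge at one end; the terminal node there is the unique short simple root (B_3). A semisimple Lie algebra decomposes uniquely as the direct sum of simple ideals, one per connected component of its Dynkin diagram, so g ≅ B_2 ⊕ B_3 (dimension 10 + 21 = 31).

B_2 + B_3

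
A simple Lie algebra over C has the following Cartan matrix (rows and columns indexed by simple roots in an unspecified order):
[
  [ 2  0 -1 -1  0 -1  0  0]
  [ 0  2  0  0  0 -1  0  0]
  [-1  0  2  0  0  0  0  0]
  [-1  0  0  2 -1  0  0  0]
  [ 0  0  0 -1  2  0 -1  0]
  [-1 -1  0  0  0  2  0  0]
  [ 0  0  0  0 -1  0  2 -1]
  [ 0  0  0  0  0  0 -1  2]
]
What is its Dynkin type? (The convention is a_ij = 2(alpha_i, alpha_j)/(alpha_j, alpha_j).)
The matrix has rank 8 with 2's on the diagonal. Reading the off-diagonal entries as Dynkin edges (a single edge where a_ij = a_ji = -1; a double or triple edge where a_ij * a_ji = 2 or 3), the diagram is a chain of 7 nodes with one extra node attached to the third node from one end (E_8). One simple-root ordering that puts it in standard form is (alpha_2, alpha_3, alpha_6, alpha_1, alpha_4, alpha_5, alpha_7, alpha_8). So the algebra is type E_8.

E_8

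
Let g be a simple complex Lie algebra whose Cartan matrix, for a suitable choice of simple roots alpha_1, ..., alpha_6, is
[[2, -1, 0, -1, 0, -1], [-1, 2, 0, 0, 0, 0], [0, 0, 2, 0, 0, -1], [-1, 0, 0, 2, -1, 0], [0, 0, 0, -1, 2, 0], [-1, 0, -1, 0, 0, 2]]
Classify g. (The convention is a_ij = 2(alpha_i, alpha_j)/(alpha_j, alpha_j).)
E_6

The matrix has rank 6 with 2's on the diagonal. Reading the off-diagonal entries as Dynkin edges (a single edge where a_ij = a_ji = -1; a double or triple edge where a_ij * a_ji = 2 or 3), the diagram is a chain of 5 nodes with one extra node attached to the third node from one end (E_6). One simple-root ordering that puts it in standard form is (alpha_3, alpha_2, alpha_6, alpha_1, alpha_4, alpha_5). So the algebra is type E_6.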